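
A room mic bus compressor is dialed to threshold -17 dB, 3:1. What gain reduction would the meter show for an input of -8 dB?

Overshoot = -8 − (-17) = 9 dB.
At 3:1, output sits 9/3 = 3 dB above threshold.
So the signal is attenuated by 9 − 3 = 6 dB.

6 dB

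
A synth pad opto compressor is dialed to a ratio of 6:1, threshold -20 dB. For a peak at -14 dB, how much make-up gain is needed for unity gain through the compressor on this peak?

The peak compresses to -20 + 6/6 = -19 dB.
To reach -14 dB requires -14 − (-19) = 5 dB of make-up.

5 dB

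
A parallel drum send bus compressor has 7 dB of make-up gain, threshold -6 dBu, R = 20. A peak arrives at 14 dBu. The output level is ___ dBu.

14 dBu sits 20 dB over threshold.
At 20:1 the overshoot is divided by 20, leaving 1 dB above threshold.
So the level is -6 + 1 = -5 dBu; make-up adds 7 dB, giving 2 dBu.

2 dBu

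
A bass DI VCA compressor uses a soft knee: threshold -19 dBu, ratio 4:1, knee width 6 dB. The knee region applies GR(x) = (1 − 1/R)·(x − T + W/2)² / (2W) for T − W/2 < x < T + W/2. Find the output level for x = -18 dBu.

x − T + W/2 = -18 − (-19) + 3 = 4.
GR = (1 − 1/4) × 4² / 12 = 0.75 × 16 / 12 = 1 dB.
Output = -18 − 1 = -19 dBu.

-19 dBu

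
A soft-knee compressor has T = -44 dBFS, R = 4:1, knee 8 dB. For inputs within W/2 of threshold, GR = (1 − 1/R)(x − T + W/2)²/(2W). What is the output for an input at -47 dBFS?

x − T + W/2 = -47 − (-44) + 4 = 1.
GR = (1 − 1/4) × 1² / 16 = 0.75 × 1 / 16 = 0.046875 dB.
Output = -47 − 0.046875 = -47.046875 dBFS.

-47.046875 dBFS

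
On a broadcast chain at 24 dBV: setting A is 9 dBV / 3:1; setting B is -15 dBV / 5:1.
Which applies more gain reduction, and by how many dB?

B, by 21.2 dB

A: overshoot 15 dB → output overshoot 5 dB → GR 10 dB.
B: overshoot 39 dB → output overshoot 7.8 dB → GR 31.2 dB.
B applies 21.2 dB more gain reduction.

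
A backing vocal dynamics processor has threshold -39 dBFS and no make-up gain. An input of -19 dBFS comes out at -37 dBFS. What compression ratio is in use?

10:1

Input overshoot = -19 − (-39) = 20 dB; output overshoot = -37 − (-39) = 2 dB.
Ratio = 20 / 2 = 10.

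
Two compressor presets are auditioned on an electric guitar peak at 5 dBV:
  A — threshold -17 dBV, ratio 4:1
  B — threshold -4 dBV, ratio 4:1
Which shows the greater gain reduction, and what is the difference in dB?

A: GR = 22 − 22/4 = 16.5 dB.
B: GR = 9 − 9/4 = 6.75 dB.
A applies 9.75 dB more gain reduction.

A, by 9.75 dB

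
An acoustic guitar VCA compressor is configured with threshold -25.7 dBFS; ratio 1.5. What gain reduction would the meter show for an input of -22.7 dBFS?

1 dB

Overshoot = -22.7 − (-25.7) = 3 dB.
A 1.5:1 ratio leaves 2 dB of that excess.
So the signal is attenuated by 3 − 2 = 1 dB.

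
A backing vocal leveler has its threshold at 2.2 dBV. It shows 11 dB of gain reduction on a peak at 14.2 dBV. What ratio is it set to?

12:1

Input overshoot = 14.2 − 2.2 = 12 dB.
Output overshoot = 12 − 11 = 1 dB.
Ratio = input overshoot / output overshoot = 12 / 1 = 12.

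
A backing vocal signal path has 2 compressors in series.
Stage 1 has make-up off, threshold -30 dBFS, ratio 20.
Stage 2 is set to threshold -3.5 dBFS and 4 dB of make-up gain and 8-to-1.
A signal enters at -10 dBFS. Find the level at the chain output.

Stage 1: overshoot 20 dB → 20/20 = 1 dB → -29 dBFS.
Stage 2: -29 dBFS ≤ -3.5 dBFS, so stage 2 doesn't engage; make-up brings it to -25 dBFS.

-25 dBFS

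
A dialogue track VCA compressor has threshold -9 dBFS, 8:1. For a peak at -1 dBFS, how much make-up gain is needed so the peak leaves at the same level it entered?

7 dB

The peak compresses to -9 + 8/8 = -8 dBFS.
To reach -1 dBFS requires -1 − (-8) = 7 dB of make-up.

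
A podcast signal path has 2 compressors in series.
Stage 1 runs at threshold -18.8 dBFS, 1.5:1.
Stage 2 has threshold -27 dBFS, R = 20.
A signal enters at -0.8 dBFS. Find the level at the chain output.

Stage 1: overshoot 18 dB → 18/1.5 = 12 dB → -6.8 dBFS.
Stage 2: -6.8 dBFS is 20.2 dB over -27 dBFS; at 20:1 that becomes 1.01 dB over, giving -25.99 dBFS.

-25.99 dBFS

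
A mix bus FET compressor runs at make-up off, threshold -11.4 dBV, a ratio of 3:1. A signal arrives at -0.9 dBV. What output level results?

-7.9 dBV

-0.9 dBV sits 10.5 dB over threshold.
The 10.5 dB excess becomes 3.5 dB after 3:1 reduction.
Output = -11.4 + 3.5 = -7.9 dBV.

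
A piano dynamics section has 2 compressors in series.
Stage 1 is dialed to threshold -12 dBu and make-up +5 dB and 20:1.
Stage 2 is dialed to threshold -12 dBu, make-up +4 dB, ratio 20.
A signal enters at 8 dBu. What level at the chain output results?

-7.7 dBu

Stage 1: 8 dBu is 20 dB over -12 dBu; at 20:1 that becomes 1 dB over, giving -11 dBu; +5 dB make-up → -6 dBu.
Stage 2: overshoot 6 dB → 6/20 = 0.3 dB → -11.7 dBu; +4 dB make-up → -7.7 dBu.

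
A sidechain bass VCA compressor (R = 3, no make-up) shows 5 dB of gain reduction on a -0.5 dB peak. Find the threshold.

-8 dB

Input is 7.5 dB above T (since output overshoot × R = input overshoot: (-5.5 − T)·3 = -0.5 − T gives T = -8 dB).
Check: -8 + (-0.5 − (-8))/3 = -8 + 2.5 = -5.5 dB. ✓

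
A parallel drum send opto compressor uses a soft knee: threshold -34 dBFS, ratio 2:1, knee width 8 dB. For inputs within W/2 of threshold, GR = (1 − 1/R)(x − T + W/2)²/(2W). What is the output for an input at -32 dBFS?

x − T + W/2 = -32 − (-34) + 4 = 6.
GR = (1 − 1/2) × 6² / 16 = 0.5 × 36 / 16 = 1.125 dB.
Output = -32 − 1.125 = -33.125 dBFS.

-33.125 dBFS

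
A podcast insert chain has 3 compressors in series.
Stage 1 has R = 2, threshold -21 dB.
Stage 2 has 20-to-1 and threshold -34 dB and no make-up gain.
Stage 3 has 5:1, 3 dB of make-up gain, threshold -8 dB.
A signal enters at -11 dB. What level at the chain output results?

Stage 1: -11 dB is 10 dB over -21 dB; at 2:1 that becomes 5 dB over, giving -16 dB.
Stage 2: overshoot 18 dB → 18/20 = 0.9 dB → -33.1 dB.
Stage 3: -33.1 dB ≤ -8 dB, so stage 3 doesn't engage; make-up brings it to -30.1 dB.

-30.1 dB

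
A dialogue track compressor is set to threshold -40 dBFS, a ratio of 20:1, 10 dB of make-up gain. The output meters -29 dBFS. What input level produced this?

Remove make-up: -29 − 10 = -39 dBFS.
Post-compression overshoot = -39 − (-40) = 1 dB.
Before 20:1 compression the overshoot was 1 × 20 = 20 dB, so input = -40 + 20 = -20 dBFS.

-20 dBFS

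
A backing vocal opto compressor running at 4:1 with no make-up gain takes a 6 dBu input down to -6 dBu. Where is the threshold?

Gain reduction = 6 − (-6) = 12 dB; output overshoot = GR / (R − 1) = 12 / 3 = 4 dB.
Threshold = output − output overshoot = -6 − 4 = -10 dBu.

-10 dBu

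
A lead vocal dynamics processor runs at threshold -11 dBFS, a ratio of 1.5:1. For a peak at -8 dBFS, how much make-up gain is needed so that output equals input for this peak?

Overshoot 3 dB → 3/1.5 = 2 dB after compression, so the compressed level is -11 + 2 = -9 dBFS.
Make-up = target − compressed = -8 − (-9) = 1 dB.

1 dB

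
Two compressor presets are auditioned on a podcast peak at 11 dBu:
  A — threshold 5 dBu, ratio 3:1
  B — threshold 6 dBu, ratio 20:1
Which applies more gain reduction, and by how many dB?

B, by 0.75 dB

A: overshoot 6 dB → output overshoot 2 dB → GR 4 dB.
B: overshoot 5 dB → output overshoot 0.25 dB → GR 4.75 dB.
B reduces 0.75 dB more.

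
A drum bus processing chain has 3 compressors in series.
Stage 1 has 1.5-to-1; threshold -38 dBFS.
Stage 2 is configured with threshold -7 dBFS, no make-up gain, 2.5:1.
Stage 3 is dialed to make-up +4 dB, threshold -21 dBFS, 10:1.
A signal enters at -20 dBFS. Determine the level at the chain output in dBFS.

Stage 1: -20 dBFS is 18 dB over -38 dBFS; at 1.5:1 that becomes 12 dB over, giving -26 dBFS.
Stage 2: -26 dBFS ≤ -7 dBFS, so stage 2 doesn't engage; output -26 dBFS.
Stage 3: -26 dBFS is at or below the -21 dBFS threshold — no compression; make-up brings it to -22 dBFS.

-22 dBFS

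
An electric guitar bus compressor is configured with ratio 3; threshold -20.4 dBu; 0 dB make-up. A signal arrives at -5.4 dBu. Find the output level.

-5.4 dBu sits 15 dB over threshold.
The 15 dB excess becomes 5 dB after 3:1 reduction.
Output = -20.4 + 5 = -15.4 dBu.

-15.4 dBu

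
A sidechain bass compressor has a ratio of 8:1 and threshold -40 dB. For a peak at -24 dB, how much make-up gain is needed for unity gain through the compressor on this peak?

The peak compresses to -40 + 16/8 = -38 dB.
To reach -24 dB requires -24 − (-38) = 14 dB of make-up.

14 dB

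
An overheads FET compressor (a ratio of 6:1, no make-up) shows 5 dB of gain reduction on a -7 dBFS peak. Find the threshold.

-13 dBFS

Input is 6 dB above T (since output overshoot × R = input overshoot: (-12 − T)·6 = -7 − T gives T = -13 dBFS).
Check: -13 + (-7 − (-13))/6 = -13 + 1 = -12 dBFS. ✓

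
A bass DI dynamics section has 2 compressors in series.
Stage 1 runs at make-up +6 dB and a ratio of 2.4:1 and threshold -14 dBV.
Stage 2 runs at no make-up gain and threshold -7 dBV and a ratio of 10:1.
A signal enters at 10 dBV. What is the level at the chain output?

-6.1 dBV

Stage 1: 10 dBV is 24 dB over -14 dBV; at 2.4:1 that becomes 10 dB over, giving -4 dBV; +6 dB make-up → 2 dBV.
Stage 2: 2 dBV is 9 dB over -7 dBV; at 10:1 that becomes 0.9 dB over, giving -6.1 dBV.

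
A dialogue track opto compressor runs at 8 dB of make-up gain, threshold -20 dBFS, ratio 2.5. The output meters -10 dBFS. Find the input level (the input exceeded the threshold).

Remove make-up: -10 − 8 = -18 dBFS.
Post-compression overshoot = -18 − (-20) = 2 dB.
Input overshoot = R × output overshoot = 5 dB → input = -20 + 5 = -15 dBFS.

-15 dBFS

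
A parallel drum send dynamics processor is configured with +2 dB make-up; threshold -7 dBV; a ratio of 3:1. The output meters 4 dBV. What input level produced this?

20 dBV

Before make-up, the level was 4 − 2 = 2 dBV.
The compressed level sits 2 − (-7) = 9 dB over threshold.
Input overshoot = R × output overshoot = 27 dB → input = -7 + 27 = 20 dBV.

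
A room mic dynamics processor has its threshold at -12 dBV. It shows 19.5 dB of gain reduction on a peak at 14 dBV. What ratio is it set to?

4:1

Input overshoot = 14 − (-12) = 26 dB.
Output overshoot = 26 − 19.5 = 6.5 dB.
Ratio = input overshoot / output overshoot = 26 / 6.5 = 4.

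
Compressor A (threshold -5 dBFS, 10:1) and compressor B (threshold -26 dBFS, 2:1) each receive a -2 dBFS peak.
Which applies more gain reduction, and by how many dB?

B, by 9.3 dB

A: overshoot 3 dB → output overshoot 0.3 dB → GR 2.7 dB.
B: overshoot 24 dB → output overshoot 12 dB → GR 12 dB.
B reduces 9.3 dB more.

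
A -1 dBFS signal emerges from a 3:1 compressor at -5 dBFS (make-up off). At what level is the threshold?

-7 dBFS

Input is 6 dB above T (since output overshoot × R = input overshoot: (-5 − T)·3 = -1 − T gives T = -7 dBFS).
Check: -7 + (-1 − (-7))/3 = -7 + 2 = -5 dBFS. ✓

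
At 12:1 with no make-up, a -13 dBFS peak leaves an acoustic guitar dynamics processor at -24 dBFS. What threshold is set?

-25 dBFS

Let T be the threshold. Output overshoot = (input overshoot)/R, so -24 − T = (-13 − T)/12.
12·(-24 − T) = -13 − T → 11·T = -288 − (-13) = -275.
T = -275/11 = -25 dBFS.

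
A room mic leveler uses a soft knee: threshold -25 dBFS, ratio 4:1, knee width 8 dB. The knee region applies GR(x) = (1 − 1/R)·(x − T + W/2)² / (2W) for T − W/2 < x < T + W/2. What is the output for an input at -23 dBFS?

x − T + W/2 = -23 − (-25) + 4 = 6.
GR = (1 − 1/4) × 6² / 16 = 0.75 × 36 / 16 = 1.6875 dB.
Output = -23 − 1.6875 = -24.6875 dBFS.

-24.6875 dBFS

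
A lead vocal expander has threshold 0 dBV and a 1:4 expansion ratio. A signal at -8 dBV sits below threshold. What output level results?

The input is 8 dB below the 0 dBV threshold.
A 1:4 expander multiplies undershoot by 4: 8 × 4 = 32 dB below threshold.
Output = 0 − 32 = -32 dBV.

-32 dBV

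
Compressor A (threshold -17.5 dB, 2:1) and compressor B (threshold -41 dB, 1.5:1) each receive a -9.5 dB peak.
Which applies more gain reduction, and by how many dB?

B, by 6.5 dB

A: 8 dB over, compressed to 4 dB over, so 4 dB of GR.
B: 31.5 dB over, compressed to 21 dB over, so 10.5 dB of GR.
Difference: 6.5 dB in favour of B.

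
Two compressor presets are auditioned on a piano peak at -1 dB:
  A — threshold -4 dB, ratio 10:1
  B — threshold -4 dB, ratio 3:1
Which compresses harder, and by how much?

A: overshoot 3 dB → output overshoot 0.3 dB → GR 2.7 dB.
B: overshoot 3 dB → output overshoot 1 dB → GR 2 dB.
A reduces 0.7 dB more.

A, by 0.7 dB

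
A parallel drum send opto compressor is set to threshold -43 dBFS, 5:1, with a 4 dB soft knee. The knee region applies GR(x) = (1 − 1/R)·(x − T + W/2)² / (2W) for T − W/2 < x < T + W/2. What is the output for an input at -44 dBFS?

-44.1 dBFS

x − T + W/2 = -44 − (-43) + 2 = 1.
GR = (1 − 1/5) × 1² / 8 = 0.8 × 1 / 8 = 0.1 dB.
Output = -44 − 0.1 = -44.1 dBFS.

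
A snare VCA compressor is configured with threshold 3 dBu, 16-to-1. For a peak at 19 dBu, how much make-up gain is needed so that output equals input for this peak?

Without make-up, output = threshold + overshoot/16 = 3 + 1 = 4 dBu.
Gap to target: 15 dB.

15 dB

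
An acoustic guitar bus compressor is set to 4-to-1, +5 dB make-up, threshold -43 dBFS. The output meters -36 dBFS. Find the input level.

-35 dBFS

Remove make-up: -36 − 5 = -41 dBFS.
The compressed level sits -41 − (-43) = 2 dB over threshold.
Before 4:1 compression the overshoot was 2 × 4 = 8 dB, so input = -43 + 8 = -35 dBFS.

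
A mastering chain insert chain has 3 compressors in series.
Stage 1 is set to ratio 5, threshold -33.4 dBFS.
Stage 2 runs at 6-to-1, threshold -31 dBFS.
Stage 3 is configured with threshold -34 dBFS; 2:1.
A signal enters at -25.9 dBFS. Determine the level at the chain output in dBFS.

-32.95 dBFS

Stage 1: overshoot 7.5 dB → 7.5/5 = 1.5 dB → -31.9 dBFS.
Stage 2: -31.9 dBFS is at or below the -31 dBFS threshold — no compression; output -31.9 dBFS.
Stage 3: 2.1 dB above -34 dBFS, reduced 2:1 to 1.05 dB above → -32.95 dBFS.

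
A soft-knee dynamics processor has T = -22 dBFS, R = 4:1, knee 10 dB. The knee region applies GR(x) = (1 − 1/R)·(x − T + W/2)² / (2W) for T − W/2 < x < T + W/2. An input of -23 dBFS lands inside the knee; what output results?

x − T + W/2 = -23 − (-22) + 5 = 4.
GR = (1 − 1/4) × 4² / 20 = 0.75 × 16 / 20 = 0.6 dB.
Output = -23 − 0.6 = -23.6 dBFS.

-23.6 dBFS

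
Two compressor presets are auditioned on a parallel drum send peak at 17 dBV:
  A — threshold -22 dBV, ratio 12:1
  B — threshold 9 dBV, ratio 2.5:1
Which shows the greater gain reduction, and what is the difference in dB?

A: overshoot 39 dB → output overshoot 3.25 dB → GR 35.75 dB.
B: overshoot 8 dB → output overshoot 3.2 dB → GR 4.8 dB.
A reduces 30.95 dB more.

A, by 30.95 dB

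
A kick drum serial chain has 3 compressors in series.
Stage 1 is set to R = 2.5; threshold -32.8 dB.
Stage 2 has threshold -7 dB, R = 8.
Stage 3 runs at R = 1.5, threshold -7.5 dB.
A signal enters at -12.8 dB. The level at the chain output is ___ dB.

-24.8 dB

Stage 1: -12.8 dB is 20 dB over -32.8 dB; at 2.5:1 that becomes 8 dB over, giving -24.8 dB.
Stage 2: -24.8 dB is at or below the -7 dB threshold — no compression; output -24.8 dB.
Stage 3: -24.8 dB is at or below the -7.5 dB threshold — no compression; output -24.8 dB.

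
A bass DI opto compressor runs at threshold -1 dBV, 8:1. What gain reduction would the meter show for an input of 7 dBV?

7 dBV exceeds the threshold by 8 dB.
At 8:1, output sits 8/8 = 1 dB above threshold.
So the signal is attenuated by 8 − 1 = 7 dB.

7 dB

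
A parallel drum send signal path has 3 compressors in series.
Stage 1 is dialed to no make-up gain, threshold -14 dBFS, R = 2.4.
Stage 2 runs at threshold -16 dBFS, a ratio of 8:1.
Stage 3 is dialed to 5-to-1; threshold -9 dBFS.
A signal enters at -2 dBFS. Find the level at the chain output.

Stage 1: overshoot 12 dB → 12/2.4 = 5 dB → -9 dBFS.
Stage 2: -9 dBFS is 7 dB over -16 dBFS; at 8:1 that becomes 0.875 dB over, giving -15.125 dBFS.
Stage 3: -15.125 dBFS is at or below the -9 dBFS threshold — no compression; output -15.125 dBFS.

-15.125 dBFS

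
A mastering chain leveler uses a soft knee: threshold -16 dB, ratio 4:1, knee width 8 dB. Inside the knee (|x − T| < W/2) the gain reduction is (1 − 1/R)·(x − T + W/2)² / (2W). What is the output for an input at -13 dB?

-15.296875 dB

x − T + W/2 = -13 − (-16) + 4 = 7.
GR = (1 − 1/4) × 7² / 16 = 0.75 × 49 / 16 = 2.296875 dB.
Output = -13 − 2.296875 = -15.296875 dB.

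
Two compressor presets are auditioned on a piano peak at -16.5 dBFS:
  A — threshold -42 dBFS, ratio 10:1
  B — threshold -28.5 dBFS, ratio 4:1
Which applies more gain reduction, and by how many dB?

A: overshoot 25.5 dB → output overshoot 2.55 dB → GR 22.95 dB.
B: overshoot 12 dB → output overshoot 3 dB → GR 9 dB.
A reduces 13.95 dB more.

A, by 13.95 dB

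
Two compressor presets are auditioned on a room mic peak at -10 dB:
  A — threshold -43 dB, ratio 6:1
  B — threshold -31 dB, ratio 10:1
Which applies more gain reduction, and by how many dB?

A: overshoot 33 dB → output overshoot 5.5 dB → GR 27.5 dB.
B: overshoot 21 dB → output overshoot 2.1 dB → GR 18.9 dB.
A applies 8.6 dB more gain reduction.

A, by 8.6 dB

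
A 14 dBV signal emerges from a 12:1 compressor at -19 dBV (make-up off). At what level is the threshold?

-22 dBV

Let T be the threshold. Output overshoot = (input overshoot)/R, so -19 − T = (14 − T)/12.
12·(-19 − T) = 14 − T → 11·T = -228 − 14 = -242.
T = -242/11 = -22 dBV.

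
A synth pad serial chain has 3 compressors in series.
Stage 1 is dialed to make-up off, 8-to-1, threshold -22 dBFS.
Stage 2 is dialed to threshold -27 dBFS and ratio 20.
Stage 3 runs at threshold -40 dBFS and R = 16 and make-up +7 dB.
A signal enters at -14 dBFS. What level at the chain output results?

Stage 1: overshoot 8 dB → 8/8 = 1 dB → -21 dBFS.
Stage 2: 6 dB above -27 dBFS, reduced 20:1 to 0.3 dB above → -26.7 dBFS.
Stage 3: overshoot 13.3 dB → 13.3/16 = 0.83125 dB → -39.16875 dBFS; +7 dB make-up → -32.16875 dBFS.

-32.16875 dBFS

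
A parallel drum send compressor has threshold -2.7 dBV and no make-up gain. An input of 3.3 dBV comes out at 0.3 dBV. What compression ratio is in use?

Input overshoot = 3.3 − (-2.7) = 6 dB; output overshoot = 0.3 − (-2.7) = 3 dB.
Ratio = 6 / 3 = 2.

2:1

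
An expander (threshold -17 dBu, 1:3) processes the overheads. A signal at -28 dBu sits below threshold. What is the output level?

Undershoot = (-17) − (-28) = 11 dB.
At 1:3, that expands to 33 dB under threshold.
Output = -17 − 33 = -50 dBu.

-50 dBu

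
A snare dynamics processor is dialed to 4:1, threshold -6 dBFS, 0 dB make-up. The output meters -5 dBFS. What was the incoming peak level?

The compressed level sits -5 − (-6) = 1 dB over threshold.
Before 4:1 compression the overshoot was 1 × 4 = 4 dB, so input = -6 + 4 = -2 dBFS.

-2 dBFS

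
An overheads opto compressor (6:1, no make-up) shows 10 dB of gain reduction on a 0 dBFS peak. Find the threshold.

Gain reduction = 0 − (-10) = 10 dB; output overshoot = GR / (R − 1) = 10 / 5 = 2 dB.
Threshold = output − output overshoot = -10 − 2 = -12 dBFS.

-12 dBFS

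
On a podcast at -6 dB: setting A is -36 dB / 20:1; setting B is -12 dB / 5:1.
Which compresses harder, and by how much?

A: 30 dB over, compressed to 1.5 dB over, so 28.5 dB of GR.
B: 6 dB over, compressed to 1.2 dB over, so 4.8 dB of GR.
Difference: 23.7 dB in favour of A.

A, by 23.7 dB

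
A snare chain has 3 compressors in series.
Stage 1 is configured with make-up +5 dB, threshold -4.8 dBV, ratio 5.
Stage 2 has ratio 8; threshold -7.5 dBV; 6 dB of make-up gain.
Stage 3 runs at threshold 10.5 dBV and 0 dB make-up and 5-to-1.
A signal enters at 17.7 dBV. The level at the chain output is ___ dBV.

0.025 dBV

Stage 1: 22.5 dB above -4.8 dBV, reduced 5:1 to 4.5 dB above → -0.3 dBV; +5 dB make-up → 4.7 dBV.
Stage 2: overshoot 12.2 dB → 12.2/8 = 1.525 dB → -5.975 dBV; +6 dB make-up → 0.025 dBV.
Stage 3: below threshold (0.025 ≤ 10.5); passes unchanged; output 0.025 dBV.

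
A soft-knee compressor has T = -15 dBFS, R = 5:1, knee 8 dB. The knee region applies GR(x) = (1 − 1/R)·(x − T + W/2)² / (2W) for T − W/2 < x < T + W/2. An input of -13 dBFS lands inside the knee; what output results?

x − T + W/2 = -13 − (-15) + 4 = 6.
GR = (1 − 1/5) × 6² / 16 = 0.8 × 36 / 16 = 1.8 dB.
Output = -13 − 1.8 = -14.8 dBFS.

-14.8 dBFS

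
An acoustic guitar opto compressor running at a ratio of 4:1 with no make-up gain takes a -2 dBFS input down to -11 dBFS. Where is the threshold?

-14 dBFS

Gain reduction = -2 − (-11) = 9 dB; output overshoot = GR / (R − 1) = 9 / 3 = 3 dB.
Threshold = output − output overshoot = -11 − 3 = -14 dBFS.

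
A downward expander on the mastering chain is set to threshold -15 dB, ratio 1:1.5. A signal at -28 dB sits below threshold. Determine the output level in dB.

Undershoot = (-15) − (-28) = 13 dB.
At 1:1.5, that expands to 19.5 dB under threshold.
Output = -15 − 19.5 = -34.5 dB.

-34.5 dB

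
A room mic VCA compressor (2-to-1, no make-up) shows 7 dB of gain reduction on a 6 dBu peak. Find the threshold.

-8 dBu

Gain reduction = 6 − (-1) = 7 dB; output overshoot = GR / (R − 1) = 7 / 1 = 7 dB.
Threshold = output − output overshoot = -1 − 7 = -8 dBu.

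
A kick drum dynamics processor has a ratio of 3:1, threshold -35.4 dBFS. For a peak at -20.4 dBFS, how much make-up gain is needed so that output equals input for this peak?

Overshoot 15 dB → 15/3 = 5 dB after compression, so the compressed level is -35.4 + 5 = -30.4 dBFS.
Make-up = target − compressed = -20.4 − (-30.4) = 10 dB.

10 dB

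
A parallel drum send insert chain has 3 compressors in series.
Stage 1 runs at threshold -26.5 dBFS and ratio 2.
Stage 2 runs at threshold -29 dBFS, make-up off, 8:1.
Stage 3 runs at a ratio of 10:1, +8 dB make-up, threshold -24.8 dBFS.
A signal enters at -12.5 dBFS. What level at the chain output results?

Stage 1: overshoot 14 dB → 14/2 = 7 dB → -19.5 dBFS.
Stage 2: -19.5 dBFS is 9.5 dB over -29 dBFS; at 8:1 that becomes 1.1875 dB over, giving -27.8125 dBFS.
Stage 3: -27.8125 dBFS is at or below the -24.8 dBFS threshold — no compression; make-up brings it to -19.8125 dBFS.

-19.8125 dBFS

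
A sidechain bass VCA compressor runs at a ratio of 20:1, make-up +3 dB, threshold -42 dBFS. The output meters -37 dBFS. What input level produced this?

-2 dBFS

Remove make-up: -37 − 3 = -40 dBFS.
The compressed level sits -40 − (-42) = 2 dB over threshold.
Undo the ratio: input overshoot = 2 × 20 = 40 dB, giving input = -2 dBFS.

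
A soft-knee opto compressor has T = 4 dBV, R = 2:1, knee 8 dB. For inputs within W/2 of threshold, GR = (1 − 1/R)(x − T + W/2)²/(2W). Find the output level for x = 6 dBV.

4.875 dBV

x − T + W/2 = 6 − 4 + 4 = 6.
GR = (1 − 1/2) × 6² / 16 = 0.5 × 36 / 16 = 1.125 dB.
Output = 6 − 1.125 = 4.875 dBV.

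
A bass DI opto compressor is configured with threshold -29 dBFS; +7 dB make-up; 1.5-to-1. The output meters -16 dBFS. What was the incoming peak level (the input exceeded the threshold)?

-20 dBFS

Before make-up, the level was -16 − 7 = -23 dBFS.
The compressed level sits -23 − (-29) = 6 dB over threshold.
Input overshoot = R × output overshoot = 9 dB → input = -29 + 9 = -20 dBFS.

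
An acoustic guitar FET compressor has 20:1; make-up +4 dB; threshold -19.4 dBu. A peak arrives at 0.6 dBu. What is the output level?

-14.4 dBu

Overshoot: 0.6 − (-19.4) = 20 dB.
20:1 compression reduces that to 20/20 = 1 dB over.
Output = -19.4 + 1 = -18.4 dBu; make-up adds 4 dB, giving -14.4 dBu.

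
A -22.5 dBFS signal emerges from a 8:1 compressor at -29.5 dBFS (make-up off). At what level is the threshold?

-30.5 dBFS

Let T be the threshold. Output overshoot = (input overshoot)/R, so -29.5 − T = (-22.5 − T)/8.
8·(-29.5 − T) = -22.5 − T → 7·T = -236 − (-22.5) = -213.5.
T = -213.5/7 = -30.5 dBFS.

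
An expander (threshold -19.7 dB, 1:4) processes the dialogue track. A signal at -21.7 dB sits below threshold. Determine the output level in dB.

Below threshold, a 1:4 expander applies gain = (4−1)×(T − x) of attenuation.
(4−1) × 2 = 6 dB, so output = -21.7 − 6 = -27.7 dB.

-27.7 dB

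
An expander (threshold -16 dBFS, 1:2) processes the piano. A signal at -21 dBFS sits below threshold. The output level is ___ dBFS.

-26 dBFS

The input is 5 dB below the -16 dBFS threshold.
A 1:2 expander multiplies undershoot by 2: 5 × 2 = 10 dB below threshold.
Output = -16 − 10 = -26 dBFS.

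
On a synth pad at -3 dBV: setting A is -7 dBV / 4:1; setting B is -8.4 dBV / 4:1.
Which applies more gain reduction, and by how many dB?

A: overshoot 4 dB → output overshoot 1 dB → GR 3 dB.
B: overshoot 5.4 dB → output overshoot 1.35 dB → GR 4.05 dB.
B applies 1.05 dB more gain reduction.

B, by 1.05 dB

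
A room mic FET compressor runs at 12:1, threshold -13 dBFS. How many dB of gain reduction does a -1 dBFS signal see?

-1 dBFS exceeds the threshold by 12 dB.
A 12:1 ratio leaves 1 dB of that excess.
GR = overshoot in − overshoot out = 12 − 1 = 11 dB.

11 dB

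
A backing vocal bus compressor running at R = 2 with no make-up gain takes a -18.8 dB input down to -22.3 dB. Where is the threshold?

-25.8 dB

Input is 7 dB above T (since output overshoot × R = input overshoot: (-22.3 − T)·2 = -18.8 − T gives T = -25.8 dB).
Check: -25.8 + (-18.8 − (-25.8))/2 = -25.8 + 3.5 = -22.3 dB. ✓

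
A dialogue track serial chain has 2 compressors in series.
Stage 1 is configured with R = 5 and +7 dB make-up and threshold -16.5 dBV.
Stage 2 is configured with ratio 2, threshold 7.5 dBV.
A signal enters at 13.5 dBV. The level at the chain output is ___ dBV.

-3.5 dBV

Stage 1: 13.5 dBV is 30 dB over -16.5 dBV; at 5:1 that becomes 6 dB over, giving -10.5 dBV; +7 dB make-up → -3.5 dBV.
Stage 2: below threshold (-3.5 ≤ 7.5); passes unchanged; output -3.5 dBV.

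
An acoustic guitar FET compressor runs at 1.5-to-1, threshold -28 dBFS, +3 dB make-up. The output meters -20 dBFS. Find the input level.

-20.5 dBFS

Remove make-up: -20 − 3 = -23 dBFS.
The compressed level sits -23 − (-28) = 5 dB over threshold.
Undo the ratio: input overshoot = 5 × 1.5 = 7.5 dB, giving input = -20.5 dBFS.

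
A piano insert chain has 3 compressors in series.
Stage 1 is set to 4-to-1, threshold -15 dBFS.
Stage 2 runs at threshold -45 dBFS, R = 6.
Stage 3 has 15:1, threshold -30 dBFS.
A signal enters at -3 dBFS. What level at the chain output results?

Stage 1: -3 dBFS is 12 dB over -15 dBFS; at 4:1 that becomes 3 dB over, giving -12 dBFS.
Stage 2: -12 dBFS is 33 dB over -45 dBFS; at 6:1 that becomes 5.5 dB over, giving -39.5 dBFS.
Stage 3: below threshold (-39.5 ≤ -30); passes unchanged; output -39.5 dBFS.

-39.5 dBFS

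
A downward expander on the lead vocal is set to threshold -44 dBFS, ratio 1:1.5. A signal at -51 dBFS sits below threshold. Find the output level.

-54.5 dBFS

The input is 7 dB below the -44 dBFS threshold.
A 1:1.5 expander multiplies undershoot by 1.5: 7 × 1.5 = 10.5 dB below threshold.
Output = -44 − 10.5 = -54.5 dBFS.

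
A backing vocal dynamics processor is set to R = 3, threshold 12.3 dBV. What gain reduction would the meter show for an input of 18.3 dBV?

The signal is 6 dB above threshold.
After 3:1 compression the overshoot becomes 6/3 = 2 dB.
Gain reduction = 6 − 2 = 4 dB.

4 dB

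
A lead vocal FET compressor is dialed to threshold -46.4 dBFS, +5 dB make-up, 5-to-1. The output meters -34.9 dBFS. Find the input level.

-13.9 dBFS

Stripping the +5 dB make-up gives -39.9 dBFS at the gain stage.
The compressed level sits -39.9 − (-46.4) = 6.5 dB over threshold.
Input overshoot = R × output overshoot = 32.5 dB → input = -46.4 + 32.5 = -13.9 dBFS.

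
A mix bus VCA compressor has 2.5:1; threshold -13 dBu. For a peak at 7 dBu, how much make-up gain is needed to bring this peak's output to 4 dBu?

The peak compresses to -13 + 20/2.5 = -5 dBu.
To reach 4 dBu requires 4 − (-5) = 9 dB of make-up.

9 dB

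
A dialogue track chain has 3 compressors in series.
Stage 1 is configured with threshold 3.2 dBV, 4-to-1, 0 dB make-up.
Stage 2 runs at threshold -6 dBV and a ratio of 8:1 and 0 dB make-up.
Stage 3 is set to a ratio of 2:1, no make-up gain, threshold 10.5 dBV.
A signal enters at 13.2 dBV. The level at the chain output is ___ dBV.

Stage 1: 10 dB above 3.2 dBV, reduced 4:1 to 2.5 dB above → 5.7 dBV.
Stage 2: 5.7 dBV is 11.7 dB over -6 dBV; at 8:1 that becomes 1.4625 dB over, giving -4.5375 dBV.
Stage 3: below threshold (-4.5375 ≤ 10.5); passes unchanged; output -4.5375 dBV.

-4.5375 dBV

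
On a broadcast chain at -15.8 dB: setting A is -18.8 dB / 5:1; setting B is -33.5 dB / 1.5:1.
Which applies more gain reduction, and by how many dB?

A: GR = 3 − 3/5 = 2.4 dB.
B: GR = 17.7 − 17.7/1.5 = 5.9 dB.
B reduces 3.5 dB more.

B, by 3.5 dB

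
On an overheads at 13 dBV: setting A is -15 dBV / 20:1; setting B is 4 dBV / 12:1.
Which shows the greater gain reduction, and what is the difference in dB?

A, by 18.35 dB

A: 28 dB over, compressed to 1.4 dB over, so 26.6 dB of GR.
B: 9 dB over, compressed to 0.75 dB over, so 8.25 dB of GR.
Difference: 18.35 dB in favour of A.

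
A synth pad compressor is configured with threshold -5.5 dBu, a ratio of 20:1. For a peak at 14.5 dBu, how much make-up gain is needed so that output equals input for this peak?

The peak compresses to -5.5 + 20/20 = -4.5 dBu.
To reach 14.5 dBu requires 14.5 − (-4.5) = 19 dB of make-up.

19 dB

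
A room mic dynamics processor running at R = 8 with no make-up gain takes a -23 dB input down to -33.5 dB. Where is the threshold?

-35 dB

Gain reduction = -23 − (-33.5) = 10.5 dB; output overshoot = GR / (R − 1) = 10.5 / 7 = 1.5 dB.
Threshold = output − output overshoot = -33.5 − 1.5 = -35 dB.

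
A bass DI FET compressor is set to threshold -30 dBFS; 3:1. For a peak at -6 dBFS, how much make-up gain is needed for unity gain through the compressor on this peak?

16 dB

Overshoot 24 dB → 24/3 = 8 dB after compression, so the compressed level is -30 + 8 = -22 dBFS.
Make-up = target − compressed = -6 − (-22) = 16 dB.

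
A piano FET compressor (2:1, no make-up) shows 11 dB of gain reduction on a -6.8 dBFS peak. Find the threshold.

-28.8 dBFS

Gain reduction = -6.8 − (-17.8) = 11 dB; output overshoot = GR / (R − 1) = 11 / 1 = 11 dB.
Threshold = output − output overshoot = -17.8 − 11 = -28.8 dBFS.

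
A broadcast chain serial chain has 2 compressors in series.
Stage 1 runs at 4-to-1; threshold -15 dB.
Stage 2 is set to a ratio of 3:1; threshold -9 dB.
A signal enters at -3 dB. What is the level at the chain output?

Stage 1: overshoot 12 dB → 12/4 = 3 dB → -12 dB.
Stage 2: below threshold (-12 ≤ -9); passes unchanged; output -12 dB.

-12 dB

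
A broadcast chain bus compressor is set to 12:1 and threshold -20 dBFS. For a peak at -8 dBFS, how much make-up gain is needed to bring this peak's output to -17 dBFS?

The peak compresses to -20 + 12/12 = -19 dBFS.
To reach -17 dBFS requires -17 − (-19) = 2 dB of make-up.

2 dB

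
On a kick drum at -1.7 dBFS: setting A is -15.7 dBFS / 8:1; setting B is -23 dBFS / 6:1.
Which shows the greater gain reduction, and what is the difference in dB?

B, by 5.5 dB

A: 14 dB over, compressed to 1.75 dB over, so 12.25 dB of GR.
B: 21.3 dB over, compressed to 3.55 dB over, so 17.75 dB of GR.
B reduces 5.5 dB more.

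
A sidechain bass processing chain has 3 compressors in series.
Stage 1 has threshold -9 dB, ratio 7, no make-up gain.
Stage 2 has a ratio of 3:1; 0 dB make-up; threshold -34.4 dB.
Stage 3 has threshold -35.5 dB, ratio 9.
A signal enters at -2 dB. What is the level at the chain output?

-34.4 dB

Stage 1: -2 dB is 7 dB over -9 dB; at 7:1 that becomes 1 dB over, giving -8 dB.
Stage 2: -8 dB is 26.4 dB over -34.4 dB; at 3:1 that becomes 8.8 dB over, giving -25.6 dB.
Stage 3: overshoot 9.9 dB → 9.9/9 = 1.1 dB → -34.4 dB.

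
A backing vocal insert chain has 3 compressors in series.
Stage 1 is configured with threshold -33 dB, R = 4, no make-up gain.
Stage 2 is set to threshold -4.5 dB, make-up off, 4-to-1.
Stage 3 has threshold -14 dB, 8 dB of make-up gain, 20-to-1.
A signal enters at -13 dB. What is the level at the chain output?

-20 dB

Stage 1: overshoot 20 dB → 20/4 = 5 dB → -28 dB.
Stage 2: -28 dB ≤ -4.5 dB, so stage 2 doesn't engage; output -28 dB.
Stage 3: -28 dB ≤ -14 dB, so stage 3 doesn't engage; make-up brings it to -20 dB.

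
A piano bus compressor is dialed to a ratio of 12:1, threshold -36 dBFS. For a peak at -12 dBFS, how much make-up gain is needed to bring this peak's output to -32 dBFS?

Without make-up, output = threshold + overshoot/12 = -36 + 2 = -34 dBFS.
Gap to target: 2 dB.

2 dB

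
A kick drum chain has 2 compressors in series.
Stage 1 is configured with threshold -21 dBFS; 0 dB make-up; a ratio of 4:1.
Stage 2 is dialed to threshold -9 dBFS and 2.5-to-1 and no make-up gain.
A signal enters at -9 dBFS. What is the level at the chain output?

Stage 1: -9 dBFS is 12 dB over -21 dBFS; at 4:1 that becomes 3 dB over, giving -18 dBFS.
Stage 2: -18 dBFS ≤ -9 dBFS, so stage 2 doesn't engage; output -18 dBFS.

-18 dBFS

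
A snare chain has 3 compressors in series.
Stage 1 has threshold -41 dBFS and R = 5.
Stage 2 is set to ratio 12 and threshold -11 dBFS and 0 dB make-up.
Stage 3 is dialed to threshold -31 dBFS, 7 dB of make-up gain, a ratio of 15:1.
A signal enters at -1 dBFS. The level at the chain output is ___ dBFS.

Stage 1: overshoot 40 dB → 40/5 = 8 dB → -33 dBFS.
Stage 2: -33 dBFS is at or below the -11 dBFS threshold — no compression; output -33 dBFS.
Stage 3: -33 dBFS ≤ -31 dBFS, so stage 3 doesn't engage; make-up brings it to -26 dBFS.

-26 dBFS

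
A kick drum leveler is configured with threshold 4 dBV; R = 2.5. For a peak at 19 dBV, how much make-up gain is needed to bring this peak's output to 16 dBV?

6 dB

Without make-up, output = threshold + overshoot/2.5 = 4 + 6 = 10 dBV.
Gap to target: 6 dB.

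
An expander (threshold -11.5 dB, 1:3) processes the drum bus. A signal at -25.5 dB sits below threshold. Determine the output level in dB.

-53.5 dB

Undershoot = (-11.5) − (-25.5) = 14 dB.
At 1:3, that expands to 42 dB under threshold.
Output = -11.5 − 42 = -53.5 dB.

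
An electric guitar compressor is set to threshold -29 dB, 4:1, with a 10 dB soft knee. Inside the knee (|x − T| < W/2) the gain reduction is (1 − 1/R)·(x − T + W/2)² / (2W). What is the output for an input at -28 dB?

-29.35 dB

x − T + W/2 = -28 − (-29) + 5 = 6.
GR = (1 − 1/4) × 6² / 20 = 0.75 × 36 / 20 = 1.35 dB.
Output = -28 − 1.35 = -29.35 dB.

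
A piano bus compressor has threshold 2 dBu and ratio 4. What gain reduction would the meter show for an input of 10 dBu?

10 dBu exceeds the threshold by 8 dB.
After 4:1 compression the overshoot becomes 8/4 = 2 dB.
GR = overshoot in − overshoot out = 8 − 2 = 6 dB.

6 dB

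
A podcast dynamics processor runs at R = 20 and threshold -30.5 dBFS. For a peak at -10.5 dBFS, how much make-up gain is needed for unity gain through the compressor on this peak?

The peak compresses to -30.5 + 20/20 = -29.5 dBFS.
To reach -10.5 dBFS requires -10.5 − (-29.5) = 19 dB of make-up.

19 dB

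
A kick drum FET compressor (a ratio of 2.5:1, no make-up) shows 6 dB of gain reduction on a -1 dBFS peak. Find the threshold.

Gain reduction = -1 − (-7) = 6 dB; output overshoot = GR / (R − 1) = 6 / 1.5 = 4 dB.
Threshold = output − output overshoot = -7 − 4 = -11 dBFS.

-11 dBFS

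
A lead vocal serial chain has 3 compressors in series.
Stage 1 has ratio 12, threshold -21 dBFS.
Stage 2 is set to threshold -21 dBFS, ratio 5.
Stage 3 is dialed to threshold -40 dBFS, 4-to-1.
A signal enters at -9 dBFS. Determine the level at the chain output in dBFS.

Stage 1: -9 dBFS is 12 dB over -21 dBFS; at 12:1 that becomes 1 dB over, giving -20 dBFS.
Stage 2: -20 dBFS is 1 dB over -21 dBFS; at 5:1 that becomes 0.2 dB over, giving -20.8 dBFS.
Stage 3: overshoot 19.2 dB → 19.2/4 = 4.8 dB → -35.2 dBFS.

-35.2 dBFS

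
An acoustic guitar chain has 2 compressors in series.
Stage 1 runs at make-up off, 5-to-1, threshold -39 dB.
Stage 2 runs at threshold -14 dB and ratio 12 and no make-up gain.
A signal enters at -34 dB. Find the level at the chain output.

-38 dB

Stage 1: overshoot 5 dB → 5/5 = 1 dB → -38 dB.
Stage 2: -38 dB is at or below the -14 dB threshold — no compression; output -38 dB.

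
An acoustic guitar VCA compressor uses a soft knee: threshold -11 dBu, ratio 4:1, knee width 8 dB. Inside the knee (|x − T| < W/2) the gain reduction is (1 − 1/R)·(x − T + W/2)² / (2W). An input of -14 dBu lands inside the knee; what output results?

-14.046875 dBu

x − T + W/2 = -14 − (-11) + 4 = 1.
GR = (1 − 1/4) × 1² / 16 = 0.75 × 1 / 16 = 0.046875 dB.
Output = -14 − 0.046875 = -14.046875 dBu.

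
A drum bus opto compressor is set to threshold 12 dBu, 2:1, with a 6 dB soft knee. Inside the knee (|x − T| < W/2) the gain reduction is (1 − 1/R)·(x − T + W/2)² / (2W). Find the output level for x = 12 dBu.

11.625 dBu

x − T + W/2 = 12 − 12 + 3 = 3.
GR = (1 − 1/2) × 3² / 12 = 0.5 × 9 / 12 = 0.375 dB.
Output = 12 − 0.375 = 11.625 dBu.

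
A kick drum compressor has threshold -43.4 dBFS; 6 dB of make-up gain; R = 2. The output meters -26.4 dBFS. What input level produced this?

Stripping the +6 dB make-up gives -32.4 dBFS at the gain stage.
That's 11 dB above the -43.4 dBFS threshold.
Undo the ratio: input overshoot = 11 × 2 = 22 dB, giving input = -21.4 dBFS.

-21.4 dBFS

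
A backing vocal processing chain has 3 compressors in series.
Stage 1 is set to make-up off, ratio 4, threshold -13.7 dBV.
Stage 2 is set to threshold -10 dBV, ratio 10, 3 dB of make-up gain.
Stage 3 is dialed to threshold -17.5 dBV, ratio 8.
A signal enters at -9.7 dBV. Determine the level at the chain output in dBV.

Stage 1: -9.7 dBV is 4 dB over -13.7 dBV; at 4:1 that becomes 1 dB over, giving -12.7 dBV.
Stage 2: -12.7 dBV ≤ -10 dBV, so stage 2 doesn't engage; make-up brings it to -9.7 dBV.
Stage 3: 7.8 dB above -17.5 dBV, reduced 8:1 to 0.975 dB above → -16.525 dBV.

-16.525 dBV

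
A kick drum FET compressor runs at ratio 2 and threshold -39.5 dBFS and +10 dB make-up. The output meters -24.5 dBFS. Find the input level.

Stripping the +10 dB make-up gives -34.5 dBFS at the gain stage.
That's 5 dB above the -39.5 dBFS threshold.
Undo the ratio: input overshoot = 5 × 2 = 10 dB, giving input = -29.5 dBFS.

-29.5 dBFS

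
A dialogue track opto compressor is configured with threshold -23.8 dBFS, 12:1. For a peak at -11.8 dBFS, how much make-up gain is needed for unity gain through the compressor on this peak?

The peak compresses to -23.8 + 12/12 = -22.8 dBFS.
To reach -11.8 dBFS requires -11.8 − (-22.8) = 11 dB of make-up.

11 dB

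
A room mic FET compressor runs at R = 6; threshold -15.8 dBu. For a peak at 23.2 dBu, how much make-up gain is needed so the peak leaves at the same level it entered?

Without make-up, output = threshold + overshoot/6 = -15.8 + 6.5 = -9.3 dBu.
Gap to target: 32.5 dB.

32.5 dB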